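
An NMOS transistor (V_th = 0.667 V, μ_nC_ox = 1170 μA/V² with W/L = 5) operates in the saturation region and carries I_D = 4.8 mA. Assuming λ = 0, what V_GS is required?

V_GS = 1.95 V

k_n = μ_nC_ox · (W/L) = 5.85 mA/V².
In saturation I_D = ½ k_n (V_GS − V_th)², so V_GS − V_th = √(2 I_D / k_n) = √(2 × 4.8 / 5.85) = 1.28 V.
V_GS = 0.667 + 1.28 = 1.95 V.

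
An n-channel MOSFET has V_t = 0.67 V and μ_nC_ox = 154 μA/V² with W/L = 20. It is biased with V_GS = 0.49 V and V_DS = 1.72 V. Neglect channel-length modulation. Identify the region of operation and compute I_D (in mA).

Cutoff; I_D = 0 mA

V_GS = 0.49 V < V_t = 0.67 V, so the transistor is in cutoff.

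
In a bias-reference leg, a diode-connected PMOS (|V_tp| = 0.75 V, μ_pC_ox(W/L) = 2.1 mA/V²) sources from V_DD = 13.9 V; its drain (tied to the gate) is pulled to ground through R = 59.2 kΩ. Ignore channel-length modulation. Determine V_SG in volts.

V_SG = 1.20 V

With gate tied to drain, V_SG = V_SD ≥ V_SG − |V_tp|, so the device is in saturation.
KCL at the drain: ½ k_p (V_SG − |V_tp|)² = (V_DD − V_SG)/R.
Let x = V_SG − 0.75. Then 62.2 x² + x − 13.15 = 0, giving x = 0.452 V (positive root), so V_SG = 1.2 V.
I_D = (V_DD − V_SG)/R = (13.9 − 1.2) / 59.2 = 0.214 mA.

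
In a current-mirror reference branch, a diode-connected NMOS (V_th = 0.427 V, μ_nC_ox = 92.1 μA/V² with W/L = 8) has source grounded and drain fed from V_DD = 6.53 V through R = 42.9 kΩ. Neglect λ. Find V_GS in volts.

V_GS = 1.02 V

With gate tied to drain, V_GS = V_DS ≥ V_GS − V_th, so the device is in saturation.
k_n = μ_nC_ox · (W/L) = 0.7368 mA/V².
KCL at the drain: ½ k_n (V_GS − V_th)² = (V_DD − V_GS)/R.
Let x = V_GS − 0.427. Then 15.8 x² + x − 6.103 = 0, giving x = 0.591 V (positive root), so V_GS = 1.02 V.
I_D = (V_DD − V_GS)/R = (6.53 − 1.02) / 42.9 = 0.128 mA.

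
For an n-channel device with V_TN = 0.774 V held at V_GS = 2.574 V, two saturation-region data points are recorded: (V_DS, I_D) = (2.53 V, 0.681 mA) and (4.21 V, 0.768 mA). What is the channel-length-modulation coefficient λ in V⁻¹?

λ = 0.0942 V⁻¹

With V_GS fixed, I_D ∝ (1 + λ V_DS) in saturation, so I_D2/I_D1 = (1 + λ V_DS2)/(1 + λ V_DS1).
0.768/0.681 = 1.128 = (1 + 4.21 λ)/(1 + 2.53 λ).
Solving: λ (I_D1 V_DS2 − I_D2 V_DS1) = I_D2 − I_D1, so λ = (0.768 − 0.681) / (0.681 × 4.21 − 0.768 × 2.53) = 0.087 / 0.924 = 0.0942 V⁻¹.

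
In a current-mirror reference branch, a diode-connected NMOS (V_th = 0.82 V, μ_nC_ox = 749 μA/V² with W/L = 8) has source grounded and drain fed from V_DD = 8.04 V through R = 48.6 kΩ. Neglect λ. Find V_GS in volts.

With gate tied to drain, V_GS = V_DS ≥ V_GS − V_th, so the device is in saturation.
k_n = μ_nC_ox · (W/L) = 5.992 mA/V².
KCL at the drain: ½ k_n (V_GS − V_th)² = (V_DD − V_GS)/R.
Let x = V_GS − 0.82. Then 146 x² + x − 7.22 = 0, giving x = 0.219 V (positive root), so V_GS = 1.04 V.
I_D = (V_DD − V_GS)/R = (8.04 − 1.04) / 48.6 = 0.144 mA.

V_GS = 1.04 V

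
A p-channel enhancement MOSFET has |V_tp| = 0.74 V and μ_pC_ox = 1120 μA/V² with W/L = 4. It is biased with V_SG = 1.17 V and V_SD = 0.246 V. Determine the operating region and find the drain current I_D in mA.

k_p = μ_pC_ox · (W/L) = 4.48 mA/V².
V_ov = V_SG − |V_tp| = 1.17 − 0.74 = 0.43 V.
Since V_SD = 0.246 V < V_ov = 0.43 V, the device is in the triode region.
I_D = k_p [V_ov · V_SD − ½ V_SD²] = 4.48 × [0.43 × 0.246 − 0.5 × 0.246²] = 0.338 mA.

Triode; I_D = 0.338 mA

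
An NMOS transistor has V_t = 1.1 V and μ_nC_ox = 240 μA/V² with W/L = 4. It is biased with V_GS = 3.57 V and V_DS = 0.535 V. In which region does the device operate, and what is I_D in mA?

Triode; I_D = 1.13 mA

k_n = μ_nC_ox · (W/L) = 0.96 mA/V².
V_ov = V_GS − V_t = 3.57 − 1.1 = 2.47 V.
Since V_DS = 0.535 V < V_ov = 2.47 V, the device is in the triode region.
I_D = k_n [V_ov · V_DS − ½ V_DS²] = 0.96 × [2.47 × 0.535 − 0.5 × 0.535²] = 1.13 mA.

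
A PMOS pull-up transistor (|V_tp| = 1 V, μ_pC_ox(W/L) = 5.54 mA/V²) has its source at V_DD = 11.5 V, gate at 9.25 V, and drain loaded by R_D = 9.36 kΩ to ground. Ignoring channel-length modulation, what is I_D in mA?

V_SG = V_DD − V_G = 11.5 − 9.25 = 2.25 V, so V_ov = 2.25 − 1 = 1.25 V.
Assume saturation: I_D = ½ k_p V_ov² = 0.5 × 5.54 × 1.25² = 4.33 mA, giving V_SD = V_DD − I_D R_D = 11.5 − 4.33 × 9.36 = -29 V.
But -29 V < V_ov = 1.25 V, so the device is actually in triode.
In triode I_D = k_p[V_ov V_SD − ½ V_SD²] and I_D = (V_DD − V_SD)/R_D. Equating: 25.9 V_SD² − 65.82 V_SD + 11.5 = 0, giving V_SD = 0.189 V (the root below V_ov).
I_D = (11.5 − 0.189) / 9.36 = 1.21 mA.

I_D = 1.21 mA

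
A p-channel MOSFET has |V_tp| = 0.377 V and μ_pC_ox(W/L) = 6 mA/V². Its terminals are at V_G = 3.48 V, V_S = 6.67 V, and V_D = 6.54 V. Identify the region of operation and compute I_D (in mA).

Triode; I_D = 2.14 mA

V_SG = V_S − V_G = 6.67 − 3.48 = 3.19 V; V_SD = V_S − V_D = 6.67 − 6.54 = 0.13 V.
V_ov = V_SG − |V_tp| = 3.19 − 0.377 = 2.81 V.
Since V_SD = 0.13 V < V_ov = 2.81 V, the device is in the triode region.
I_D = k_p [V_ov · V_SD − ½ V_SD²] = 6 × [2.81 × 0.13 − 0.5 × 0.13²] = 2.14 mA.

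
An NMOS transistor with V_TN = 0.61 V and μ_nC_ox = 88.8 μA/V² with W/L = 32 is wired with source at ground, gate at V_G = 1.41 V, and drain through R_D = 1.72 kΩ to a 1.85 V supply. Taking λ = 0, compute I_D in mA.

I_D = 0.783 mA

V_GS = V_G = 1.41 V, so V_ov = 1.41 − 0.61 = 0.8 V.
k_n = μ_nC_ox · (W/L) = 2.842 mA/V².
Assume saturation: I_D = ½ k_n V_ov² = 0.5 × 2.842 × 0.8² = 0.909 mA, giving V_DS = V_DD − I_D R_D = 1.85 − 0.909 × 1.72 = 0.286 V.
But 0.286 V < V_ov = 0.8 V, so the device is actually in triode.
In triode I_D = k_n[V_ov V_DS − ½ V_DS²] and I_D = (V_DD − V_DS)/R_D. Equating: 2.44 V_DS² − 4.91 V_DS + 1.85 = 0, giving V_DS = 0.502 V (the root below V_ov).
I_D = (1.85 − 0.502) / 1.72 = 0.783 mA.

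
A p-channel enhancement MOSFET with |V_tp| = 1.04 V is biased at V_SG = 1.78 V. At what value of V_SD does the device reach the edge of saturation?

The boundary between triode and saturation is V_SD = V_SG − |V_tp| = V_ov.
V_ov = 1.78 − 1.04 = 0.74 V.

V_SD,sat = 0.740 V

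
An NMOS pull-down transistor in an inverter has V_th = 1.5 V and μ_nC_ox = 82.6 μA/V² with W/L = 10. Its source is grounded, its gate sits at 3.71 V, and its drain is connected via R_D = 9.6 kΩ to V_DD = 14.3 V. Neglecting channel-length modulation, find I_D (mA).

I_D = 1.39 mA

V_GS = V_G = 3.71 V, so V_ov = 3.71 − 1.5 = 2.21 V.
k_n = μ_nC_ox · (W/L) = 0.826 mA/V².
Assume saturation: I_D = ½ k_n V_ov² = 0.5 × 0.826 × 2.21² = 2.02 mA, giving V_DS = V_DD − I_D R_D = 14.3 − 2.02 × 9.6 = -5.06 V.
But -5.06 V < V_ov = 2.21 V, so the device is actually in triode.
In triode I_D = k_n[V_ov V_DS − ½ V_DS²] and I_D = (V_DD − V_DS)/R_D. Equating: 3.96 V_DS² − 18.52 V_DS + 14.3 = 0, giving V_DS = 0.976 V (the root below V_ov).
I_D = (14.3 − 0.976) / 9.6 = 1.39 mA.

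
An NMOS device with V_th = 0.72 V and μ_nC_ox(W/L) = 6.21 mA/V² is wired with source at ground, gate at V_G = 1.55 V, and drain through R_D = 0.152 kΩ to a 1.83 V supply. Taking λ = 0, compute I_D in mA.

V_GS = V_G = 1.55 V, so V_ov = 1.55 − 0.72 = 0.83 V.
Assume saturation: I_D = ½ k_n V_ov² = 0.5 × 6.21 × 0.83² = 2.14 mA, giving V_DS = V_DD − I_D R_D = 1.83 − 2.14 × 0.152 = 1.5 V.
V_DS = 1.5 V ≥ V_ov = 0.83 V, confirming saturation.

I_D = 2.14 mA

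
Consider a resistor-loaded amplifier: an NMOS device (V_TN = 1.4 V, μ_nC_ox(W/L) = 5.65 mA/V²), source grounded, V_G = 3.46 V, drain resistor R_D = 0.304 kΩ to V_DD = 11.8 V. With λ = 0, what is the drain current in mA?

I_D = 12.0 mA

V_GS = V_G = 3.46 V, so V_ov = 3.46 − 1.4 = 2.06 V.
Assume saturation: I_D = ½ k_n V_ov² = 0.5 × 5.65 × 2.06² = 12 mA, giving V_DS = V_DD − I_D R_D = 11.8 − 12 × 0.304 = 8.16 V.
V_DS = 8.16 V ≥ V_ov = 2.06 V, confirming saturation.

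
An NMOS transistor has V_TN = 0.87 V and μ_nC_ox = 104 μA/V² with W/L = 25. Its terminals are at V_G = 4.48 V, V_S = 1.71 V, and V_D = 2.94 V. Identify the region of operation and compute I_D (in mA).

V_GS = V_G − V_S = 4.48 − 1.71 = 2.77 V; V_DS = V_D − V_S = 2.94 − 1.71 = 1.23 V.
k_n = μ_nC_ox · (W/L) = 2.6 mA/V².
V_ov = V_GS − V_TN = 2.77 − 0.87 = 1.9 V.
Since V_DS = 1.23 V < V_ov = 1.9 V, the device is in the triode region.
I_D = k_n [V_ov · V_DS − ½ V_DS²] = 2.6 × [1.9 × 1.23 − 0.5 × 1.23²] = 4.11 mA.

Triode; I_D = 4.11 mA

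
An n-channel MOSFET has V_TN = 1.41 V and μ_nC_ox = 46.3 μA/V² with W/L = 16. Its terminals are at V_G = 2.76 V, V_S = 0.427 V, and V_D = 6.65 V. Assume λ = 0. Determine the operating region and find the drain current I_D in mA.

V_GS = V_G − V_S = 2.76 − 0.427 = 2.33 V; V_DS = V_D − V_S = 6.65 − 0.427 = 6.22 V.
k_n = μ_nC_ox · (W/L) = 0.7408 mA/V².
V_ov = V_GS − V_TN = 2.33 − 1.41 = 0.923 V.
Since V_DS = 6.22 V ≥ V_ov = 0.923 V, the device is in saturation.
I_D = ½ k_n V_ov² = 0.5 × 0.7408 × 0.923² = 0.316 mA.

Saturation; I_D = 0.316 mA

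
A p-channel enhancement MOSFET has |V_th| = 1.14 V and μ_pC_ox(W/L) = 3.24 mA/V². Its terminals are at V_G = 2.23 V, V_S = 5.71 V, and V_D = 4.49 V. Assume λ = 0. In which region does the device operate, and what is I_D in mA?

Triode; I_D = 6.84 mA

V_SG = V_S − V_G = 5.71 − 2.23 = 3.48 V; V_SD = V_S − V_D = 5.71 − 4.49 = 1.22 V.
V_ov = V_SG − |V_th| = 3.48 − 1.14 = 2.34 V.
Since V_SD = 1.22 V < V_ov = 2.34 V, the device is in the triode region.
I_D = k_p [V_ov · V_SD − ½ V_SD²] = 3.24 × [2.34 × 1.22 − 0.5 × 1.22²] = 6.84 mA.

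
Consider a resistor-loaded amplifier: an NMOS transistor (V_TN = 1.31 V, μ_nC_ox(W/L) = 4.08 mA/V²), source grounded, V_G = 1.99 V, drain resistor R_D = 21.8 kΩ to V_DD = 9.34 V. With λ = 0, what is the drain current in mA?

I_D = 0.420 mA

V_GS = V_G = 1.99 V, so V_ov = 1.99 − 1.31 = 0.68 V.
Assume saturation: I_D = ½ k_n V_ov² = 0.5 × 4.08 × 0.68² = 0.943 mA, giving V_DS = V_DD − I_D R_D = 9.34 − 0.943 × 21.8 = -11.2 V.
But -11.2 V < V_ov = 0.68 V, so the device is actually in triode.
In triode I_D = k_n[V_ov V_DS − ½ V_DS²] and I_D = (V_DD − V_DS)/R_D. Equating: 44.5 V_DS² − 61.48 V_DS + 9.34 = 0, giving V_DS = 0.174 V (the root below V_ov).
I_D = (9.34 − 0.174) / 21.8 = 0.42 mA.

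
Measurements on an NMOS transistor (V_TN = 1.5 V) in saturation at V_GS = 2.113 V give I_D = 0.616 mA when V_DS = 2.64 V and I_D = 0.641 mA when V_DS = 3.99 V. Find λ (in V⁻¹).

λ = 0.0327 V⁻¹

With V_GS fixed, I_D ∝ (1 + λ V_DS) in saturation, so I_D2/I_D1 = (1 + λ V_DS2)/(1 + λ V_DS1).
0.641/0.616 = 1.041 = (1 + 3.99 λ)/(1 + 2.64 λ).
Solving: λ (I_D1 V_DS2 − I_D2 V_DS1) = I_D2 − I_D1, so λ = (0.641 − 0.616) / (0.616 × 3.99 − 0.641 × 2.64) = 0.025 / 0.766 = 0.0327 V⁻¹.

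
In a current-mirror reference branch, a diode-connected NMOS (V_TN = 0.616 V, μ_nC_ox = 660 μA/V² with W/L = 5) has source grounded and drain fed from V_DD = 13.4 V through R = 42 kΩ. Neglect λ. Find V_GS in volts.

With gate tied to drain, V_GS = V_DS ≥ V_GS − V_TN, so the device is in saturation.
k_n = μ_nC_ox · (W/L) = 3.3 mA/V².
KCL at the drain: ½ k_n (V_GS − V_TN)² = (V_DD − V_GS)/R.
Let x = V_GS − 0.616. Then 69.3 x² + x − 12.78 = 0, giving x = 0.422 V (positive root), so V_GS = 1.04 V.
I_D = (V_DD − V_GS)/R = (13.4 − 1.04) / 42 = 0.294 mA.

V_GS = 1.04 V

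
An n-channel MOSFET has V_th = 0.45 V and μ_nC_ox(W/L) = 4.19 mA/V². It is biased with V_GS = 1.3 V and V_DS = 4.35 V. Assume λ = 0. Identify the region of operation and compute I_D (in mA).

V_ov = V_GS − V_th = 1.3 − 0.45 = 0.85 V.
Since V_DS = 4.35 V ≥ V_ov = 0.85 V, the device is in saturation.
I_D = ½ k_n V_ov² = 0.5 × 4.19 × 0.85² = 1.51 mA.

Saturation; I_D = 1.51 mA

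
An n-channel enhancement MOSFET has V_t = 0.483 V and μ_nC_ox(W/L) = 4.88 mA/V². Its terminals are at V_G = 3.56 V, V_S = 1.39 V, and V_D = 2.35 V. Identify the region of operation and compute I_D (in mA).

Triode; I_D = 5.65 mA

V_GS = V_G − V_S = 3.56 − 1.39 = 2.17 V; V_DS = V_D − V_S = 2.35 − 1.39 = 0.96 V.
V_ov = V_GS − V_t = 2.17 − 0.483 = 1.69 V.
Since V_DS = 0.96 V < V_ov = 1.69 V, the device is in the triode region.
I_D = k_n [V_ov · V_DS − ½ V_DS²] = 4.88 × [1.69 × 0.96 − 0.5 × 0.96²] = 5.65 mA.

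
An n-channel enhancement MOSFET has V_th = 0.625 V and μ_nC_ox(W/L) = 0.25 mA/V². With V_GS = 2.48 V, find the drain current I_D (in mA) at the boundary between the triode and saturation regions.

At the boundary V_DS = V_ov = V_GS − V_th = 2.48 − 0.625 = 1.85 V.
I_D = ½ k_n V_ov² = 0.5 × 0.25 × 1.85² = 0.43 mA.

I_D = 0.430 mA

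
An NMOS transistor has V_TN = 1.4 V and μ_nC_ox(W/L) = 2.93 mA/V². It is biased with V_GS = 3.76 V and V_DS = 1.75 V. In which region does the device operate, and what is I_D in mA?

Triode; I_D = 7.61 mA

V_ov = V_GS − V_TN = 3.76 − 1.4 = 2.36 V.
Since V_DS = 1.75 V < V_ov = 2.36 V, the device is in the triode region.
I_D = k_n [V_ov · V_DS − ½ V_DS²] = 2.93 × [2.36 × 1.75 − 0.5 × 1.75²] = 7.61 mA.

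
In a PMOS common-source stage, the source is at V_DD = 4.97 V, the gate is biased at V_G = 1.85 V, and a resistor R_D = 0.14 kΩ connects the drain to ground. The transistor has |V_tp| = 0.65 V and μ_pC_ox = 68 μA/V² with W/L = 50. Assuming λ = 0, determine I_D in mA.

I_D = 10.4 mA

V_SG = V_DD − V_G = 4.97 − 1.85 = 3.12 V, so V_ov = 3.12 − 0.65 = 2.47 V.
k_p = μ_pC_ox · (W/L) = 3.4 mA/V².
Assume saturation: I_D = ½ k_p V_ov² = 0.5 × 3.4 × 2.47² = 10.4 mA, giving V_SD = V_DD − I_D R_D = 4.97 − 10.4 × 0.14 = 3.52 V.
V_SD = 3.52 V ≥ V_ov = 2.47 V, confirming saturation.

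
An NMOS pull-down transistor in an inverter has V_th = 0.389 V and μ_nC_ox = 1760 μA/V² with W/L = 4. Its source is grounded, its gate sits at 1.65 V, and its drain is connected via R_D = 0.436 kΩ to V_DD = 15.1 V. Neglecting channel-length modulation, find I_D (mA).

I_D = 5.60 mA

V_GS = V_G = 1.65 V, so V_ov = 1.65 − 0.389 = 1.26 V.
k_n = μ_nC_ox · (W/L) = 7.04 mA/V².
Assume saturation: I_D = ½ k_n V_ov² = 0.5 × 7.04 × 1.26² = 5.6 mA, giving V_DS = V_DD − I_D R_D = 15.1 − 5.6 × 0.436 = 12.7 V.
V_DS = 12.7 V ≥ V_ov = 1.26 V, confirming saturation.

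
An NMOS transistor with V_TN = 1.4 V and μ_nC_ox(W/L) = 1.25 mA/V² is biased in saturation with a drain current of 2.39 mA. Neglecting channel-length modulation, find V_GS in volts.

V_GS = 3.36 V

In saturation I_D = ½ k_n (V_GS − V_TN)², so V_GS − V_TN = √(2 I_D / k_n) = √(2 × 2.39 / 1.25) = 1.96 V.
V_GS = 1.4 + 1.96 = 3.36 V.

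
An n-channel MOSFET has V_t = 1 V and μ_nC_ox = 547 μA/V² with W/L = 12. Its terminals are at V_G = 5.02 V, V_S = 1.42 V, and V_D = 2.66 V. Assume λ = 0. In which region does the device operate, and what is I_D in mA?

V_GS = V_G − V_S = 5.02 − 1.42 = 3.6 V; V_DS = V_D − V_S = 2.66 − 1.42 = 1.24 V.
k_n = μ_nC_ox · (W/L) = 6.564 mA/V².
V_ov = V_GS − V_t = 3.6 − 1 = 2.6 V.
Since V_DS = 1.24 V < V_ov = 2.6 V, the device is in the triode region.
I_D = k_n [V_ov · V_DS − ½ V_DS²] = 6.564 × [2.6 × 1.24 − 0.5 × 1.24²] = 16.1 mA.

Triode; I_D = 16.1 mA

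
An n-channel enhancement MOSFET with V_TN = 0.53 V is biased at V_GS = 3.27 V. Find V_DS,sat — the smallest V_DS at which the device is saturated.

V_DS,sat = 2.74 V

The boundary between triode and saturation is V_DS = V_GS − V_TN = V_ov.
V_ov = 3.27 − 0.53 = 2.74 V.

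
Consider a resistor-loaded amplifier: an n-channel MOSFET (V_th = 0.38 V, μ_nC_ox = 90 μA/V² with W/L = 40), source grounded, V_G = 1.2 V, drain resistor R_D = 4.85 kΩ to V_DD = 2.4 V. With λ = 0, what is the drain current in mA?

V_GS = V_G = 1.2 V, so V_ov = 1.2 − 0.38 = 0.82 V.
k_n = μ_nC_ox · (W/L) = 3.6 mA/V².
Assume saturation: I_D = ½ k_n V_ov² = 0.5 × 3.6 × 0.82² = 1.21 mA, giving V_DS = V_DD − I_D R_D = 2.4 − 1.21 × 4.85 = -3.47 V.
But -3.47 V < V_ov = 0.82 V, so the device is actually in triode.
In triode I_D = k_n[V_ov V_DS − ½ V_DS²] and I_D = (V_DD − V_DS)/R_D. Equating: 8.73 V_DS² − 15.32 V_DS + 2.4 = 0, giving V_DS = 0.174 V (the root below V_ov).
I_D = (2.4 − 0.174) / 4.85 = 0.459 mA.

I_D = 0.459 mA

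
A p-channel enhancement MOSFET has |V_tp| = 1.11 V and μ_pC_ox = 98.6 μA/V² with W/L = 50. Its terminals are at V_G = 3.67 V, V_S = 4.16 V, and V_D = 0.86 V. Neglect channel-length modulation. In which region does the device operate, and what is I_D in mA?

V_SG = V_S − V_G = 4.16 − 3.67 = 0.49 V; V_SD = V_S − V_D = 4.16 − 0.86 = 3.3 V.
V_SG = 0.49 V < |V_tp| = 1.11 V, so the transistor is in cutoff.

Cutoff; I_D = 0 mA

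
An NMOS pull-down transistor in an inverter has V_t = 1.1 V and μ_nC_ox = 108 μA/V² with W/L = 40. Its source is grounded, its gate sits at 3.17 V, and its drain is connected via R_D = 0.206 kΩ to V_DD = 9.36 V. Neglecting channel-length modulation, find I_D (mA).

V_GS = V_G = 3.17 V, so V_ov = 3.17 − 1.1 = 2.07 V.
k_n = μ_nC_ox · (W/L) = 4.32 mA/V².
Assume saturation: I_D = ½ k_n V_ov² = 0.5 × 4.32 × 2.07² = 9.26 mA, giving V_DS = V_DD − I_D R_D = 9.36 − 9.26 × 0.206 = 7.45 V.
V_DS = 7.45 V ≥ V_ov = 2.07 V, confirming saturation.

I_D = 9.26 mA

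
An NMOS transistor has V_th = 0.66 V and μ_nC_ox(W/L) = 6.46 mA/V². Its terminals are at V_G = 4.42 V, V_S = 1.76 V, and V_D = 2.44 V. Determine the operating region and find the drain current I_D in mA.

V_GS = V_G − V_S = 4.42 − 1.76 = 2.66 V; V_DS = V_D − V_S = 2.44 − 1.76 = 0.68 V.
V_ov = V_GS − V_th = 2.66 − 0.66 = 2 V.
Since V_DS = 0.68 V < V_ov = 2 V, the device is in the triode region.
I_D = k_n [V_ov · V_DS − ½ V_DS²] = 6.46 × [2 × 0.68 − 0.5 × 0.68²] = 7.29 mA.

Triode; I_D = 7.29 mA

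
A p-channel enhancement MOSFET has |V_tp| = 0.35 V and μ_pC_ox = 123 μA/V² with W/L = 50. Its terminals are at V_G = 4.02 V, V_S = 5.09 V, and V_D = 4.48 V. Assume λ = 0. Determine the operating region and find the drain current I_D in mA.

Triode; I_D = 1.56 mA

V_SG = V_S − V_G = 5.09 − 4.02 = 1.07 V; V_SD = V_S − V_D = 5.09 − 4.48 = 0.61 V.
k_p = μ_pC_ox · (W/L) = 6.15 mA/V².
V_ov = V_SG − |V_tp| = 1.07 − 0.35 = 0.72 V.
Since V_SD = 0.61 V < V_ov = 0.72 V, the device is in the triode region.
I_D = k_p [V_ov · V_SD − ½ V_SD²] = 6.15 × [0.72 × 0.61 − 0.5 × 0.61²] = 1.56 mA.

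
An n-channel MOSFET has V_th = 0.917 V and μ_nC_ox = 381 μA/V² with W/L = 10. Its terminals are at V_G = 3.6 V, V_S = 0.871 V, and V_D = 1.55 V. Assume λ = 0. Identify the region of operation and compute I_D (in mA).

V_GS = V_G − V_S = 3.6 − 0.871 = 2.73 V; V_DS = V_D − V_S = 1.55 − 0.871 = 0.679 V.
k_n = μ_nC_ox · (W/L) = 3.81 mA/V².
V_ov = V_GS − V_th = 2.73 − 0.917 = 1.81 V.
Since V_DS = 0.679 V < V_ov = 1.81 V, the device is in the triode region.
I_D = k_n [V_ov · V_DS − ½ V_DS²] = 3.81 × [1.81 × 0.679 − 0.5 × 0.679²] = 3.81 mA.

Triode; I_D = 3.81 mA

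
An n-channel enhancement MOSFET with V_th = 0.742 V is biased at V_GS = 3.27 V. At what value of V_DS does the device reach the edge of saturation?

The boundary between triode and saturation is V_DS = V_GS − V_th = V_ov.
V_ov = 3.27 − 0.742 = 2.53 V.

V_DS,sat = 2.53 V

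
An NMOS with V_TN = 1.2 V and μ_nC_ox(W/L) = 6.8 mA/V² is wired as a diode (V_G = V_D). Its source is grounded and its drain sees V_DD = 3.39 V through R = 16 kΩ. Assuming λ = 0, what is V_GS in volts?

V_GS = 1.39 V

With gate tied to drain, V_GS = V_DS ≥ V_GS − V_TN, so the device is in saturation.
KCL at the drain: ½ k_n (V_GS − V_TN)² = (V_DD − V_GS)/R.
Let x = V_GS − 1.2. Then 54.4 x² + x − 2.19 = 0, giving x = 0.192 V (positive root), so V_GS = 1.39 V.
I_D = (V_DD − V_GS)/R = (3.39 − 1.39) / 16 = 0.125 mA.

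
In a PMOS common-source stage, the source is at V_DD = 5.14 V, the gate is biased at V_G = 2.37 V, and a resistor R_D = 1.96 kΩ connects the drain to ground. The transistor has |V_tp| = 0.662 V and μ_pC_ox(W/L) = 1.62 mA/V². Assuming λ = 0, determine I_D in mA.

V_SG = V_DD − V_G = 5.14 − 2.37 = 2.77 V, so V_ov = 2.77 − 0.662 = 2.11 V.
Assume saturation: I_D = ½ k_p V_ov² = 0.5 × 1.62 × 2.11² = 3.6 mA, giving V_SD = V_DD − I_D R_D = 5.14 − 3.6 × 1.96 = -1.91 V.
But -1.91 V < V_ov = 2.11 V, so the device is actually in triode.
In triode I_D = k_p[V_ov V_SD − ½ V_SD²] and I_D = (V_DD − V_SD)/R_D. Equating: 1.59 V_SD² − 7.693 V_SD + 5.14 = 0, giving V_SD = 0.8 V (the root below V_ov).
I_D = (5.14 − 0.8) / 1.96 = 2.21 mA.

I_D = 2.21 mA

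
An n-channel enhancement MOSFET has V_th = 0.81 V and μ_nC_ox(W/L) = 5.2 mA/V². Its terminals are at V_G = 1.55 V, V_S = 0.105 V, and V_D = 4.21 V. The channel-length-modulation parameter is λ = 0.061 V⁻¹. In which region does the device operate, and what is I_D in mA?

Saturation; I_D = 1.31 mA

V_GS = V_G − V_S = 1.55 − 0.105 = 1.45 V; V_DS = V_D − V_S = 4.21 − 0.105 = 4.1 V.
V_ov = V_GS − V_th = 1.45 − 0.81 = 0.635 V.
Since V_DS = 4.1 V ≥ V_ov = 0.635 V, the device is in saturation.
I_D = ½ k_n V_ov² (1 + λ V_DS) = 0.5 × 5.2 × 0.635² × (1 + 0.061 × 4.1) = 1.31 mA.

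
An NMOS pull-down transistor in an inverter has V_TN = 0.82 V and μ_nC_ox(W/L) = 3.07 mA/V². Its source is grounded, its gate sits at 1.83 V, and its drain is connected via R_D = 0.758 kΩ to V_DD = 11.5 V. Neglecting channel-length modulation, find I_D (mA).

I_D = 1.57 mA

V_GS = V_G = 1.83 V, so V_ov = 1.83 − 0.82 = 1.01 V.
Assume saturation: I_D = ½ k_n V_ov² = 0.5 × 3.07 × 1.01² = 1.57 mA, giving V_DS = V_DD − I_D R_D = 11.5 − 1.57 × 0.758 = 10.3 V.
V_DS = 10.3 V ≥ V_ov = 1.01 V, confirming saturation.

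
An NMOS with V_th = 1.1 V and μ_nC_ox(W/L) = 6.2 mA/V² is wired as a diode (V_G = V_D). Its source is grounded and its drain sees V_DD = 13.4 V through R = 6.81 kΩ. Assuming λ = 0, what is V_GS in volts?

With gate tied to drain, V_GS = V_DS ≥ V_GS − V_th, so the device is in saturation.
KCL at the drain: ½ k_n (V_GS − V_th)² = (V_DD − V_GS)/R.
Let x = V_GS − 1.1. Then 21.1 x² + x − 12.3 = 0, giving x = 0.74 V (positive root), so V_GS = 1.84 V.
I_D = (V_DD − V_GS)/R = (13.4 − 1.84) / 6.81 = 1.7 mA.

V_GS = 1.84 V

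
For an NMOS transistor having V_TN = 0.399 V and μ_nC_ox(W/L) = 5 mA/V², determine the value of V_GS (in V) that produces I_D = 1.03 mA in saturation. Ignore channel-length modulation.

V_GS = 1.04 V

In saturation I_D = ½ k_n (V_GS − V_TN)², so V_GS − V_TN = √(2 I_D / k_n) = √(2 × 1.03 / 5) = 0.642 V.
V_GS = 0.399 + 0.642 = 1.04 V.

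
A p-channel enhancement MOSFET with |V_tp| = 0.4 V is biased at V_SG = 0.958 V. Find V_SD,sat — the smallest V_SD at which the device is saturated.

V_SD,sat = 0.558 V

The boundary between triode and saturation is V_SD = V_SG − |V_tp| = V_ov.
V_ov = 0.958 − 0.4 = 0.558 V.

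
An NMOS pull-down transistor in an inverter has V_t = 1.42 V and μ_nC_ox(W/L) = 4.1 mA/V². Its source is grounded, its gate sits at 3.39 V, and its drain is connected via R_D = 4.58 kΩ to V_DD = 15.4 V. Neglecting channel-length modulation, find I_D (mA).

I_D = 3.26 mA

V_GS = V_G = 3.39 V, so V_ov = 3.39 − 1.42 = 1.97 V.
Assume saturation: I_D = ½ k_n V_ov² = 0.5 × 4.1 × 1.97² = 7.96 mA, giving V_DS = V_DD − I_D R_D = 15.4 − 7.96 × 4.58 = -21 V.
But -21 V < V_ov = 1.97 V, so the device is actually in triode.
In triode I_D = k_n[V_ov V_DS − ½ V_DS²] and I_D = (V_DD − V_DS)/R_D. Equating: 9.39 V_DS² − 37.99 V_DS + 15.4 = 0, giving V_DS = 0.457 V (the root below V_ov).
I_D = (15.4 − 0.457) / 4.58 = 3.26 mA.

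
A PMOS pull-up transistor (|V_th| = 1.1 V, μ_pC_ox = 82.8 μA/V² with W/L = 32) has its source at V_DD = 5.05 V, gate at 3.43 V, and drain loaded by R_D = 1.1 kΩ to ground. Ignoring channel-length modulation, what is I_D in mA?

V_SG = V_DD − V_G = 5.05 − 3.43 = 1.62 V, so V_ov = 1.62 − 1.1 = 0.52 V.
k_p = μ_pC_ox · (W/L) = 2.65 mA/V².
Assume saturation: I_D = ½ k_p V_ov² = 0.5 × 2.65 × 0.52² = 0.358 mA, giving V_SD = V_DD − I_D R_D = 5.05 − 0.358 × 1.1 = 4.66 V.
V_SD = 4.66 V ≥ V_ov = 0.52 V, confirming saturation.

I_D = 0.358 mA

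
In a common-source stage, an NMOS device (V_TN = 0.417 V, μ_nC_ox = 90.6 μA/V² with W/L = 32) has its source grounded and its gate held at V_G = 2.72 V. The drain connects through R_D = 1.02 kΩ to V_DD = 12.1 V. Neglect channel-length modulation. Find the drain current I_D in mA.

V_GS = V_G = 2.72 V, so V_ov = 2.72 − 0.417 = 2.3 V.
k_n = μ_nC_ox · (W/L) = 2.899 mA/V².
Assume saturation: I_D = ½ k_n V_ov² = 0.5 × 2.899 × 2.3² = 7.69 mA, giving V_DS = V_DD − I_D R_D = 12.1 − 7.69 × 1.02 = 4.26 V.
V_DS = 4.26 V ≥ V_ov = 2.3 V, confirming saturation.

I_D = 7.69 mA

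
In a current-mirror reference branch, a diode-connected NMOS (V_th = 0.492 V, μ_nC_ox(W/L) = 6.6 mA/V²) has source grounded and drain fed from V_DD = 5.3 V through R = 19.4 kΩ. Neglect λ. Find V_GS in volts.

With gate tied to drain, V_GS = V_DS ≥ V_GS − V_th, so the device is in saturation.
KCL at the drain: ½ k_n (V_GS − V_th)² = (V_DD − V_GS)/R.
Let x = V_GS − 0.492. Then 64 x² + x − 4.808 = 0, giving x = 0.266 V (positive root), so V_GS = 0.758 V.
I_D = (V_DD − V_GS)/R = (5.3 − 0.758) / 19.4 = 0.234 mA.

V_GS = 0.758 V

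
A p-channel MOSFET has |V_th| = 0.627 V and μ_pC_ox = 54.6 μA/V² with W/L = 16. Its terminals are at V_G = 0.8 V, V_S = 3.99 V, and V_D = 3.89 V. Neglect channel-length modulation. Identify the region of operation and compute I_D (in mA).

Triode; I_D = 0.220 mA

V_SG = V_S − V_G = 3.99 − 0.8 = 3.19 V; V_SD = V_S − V_D = 3.99 − 3.89 = 0.1 V.
k_p = μ_pC_ox · (W/L) = 0.8736 mA/V².
V_ov = V_SG − |V_th| = 3.19 − 0.627 = 2.56 V.
Since V_SD = 0.1 V < V_ov = 2.56 V, the device is in the triode region.
I_D = k_p [V_ov · V_SD − ½ V_SD²] = 0.8736 × [2.56 × 0.1 − 0.5 × 0.1²] = 0.22 mA.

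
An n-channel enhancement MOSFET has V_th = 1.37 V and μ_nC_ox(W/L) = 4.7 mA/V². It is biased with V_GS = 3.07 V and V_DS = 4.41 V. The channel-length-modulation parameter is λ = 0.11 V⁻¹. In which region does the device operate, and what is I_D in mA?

Saturation; I_D = 10.1 mA

V_ov = V_GS − V_th = 3.07 − 1.37 = 1.7 V.
Since V_DS = 4.41 V ≥ V_ov = 1.7 V, the device is in saturation.
I_D = ½ k_n V_ov² (1 + λ V_DS) = 0.5 × 4.7 × 1.7² × (1 + 0.11 × 4.41) = 10.1 mA.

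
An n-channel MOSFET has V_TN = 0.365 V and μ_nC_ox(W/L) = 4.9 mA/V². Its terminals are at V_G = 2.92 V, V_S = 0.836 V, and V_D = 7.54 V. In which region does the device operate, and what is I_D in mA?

Saturation; I_D = 7.24 mA

V_GS = V_G − V_S = 2.92 − 0.836 = 2.08 V; V_DS = V_D − V_S = 7.54 − 0.836 = 6.7 V.
V_ov = V_GS − V_TN = 2.08 − 0.365 = 1.72 V.
Since V_DS = 6.7 V ≥ V_ov = 1.72 V, the device is in saturation.
I_D = ½ k_n V_ov² = 0.5 × 4.9 × 1.72² = 7.24 mA.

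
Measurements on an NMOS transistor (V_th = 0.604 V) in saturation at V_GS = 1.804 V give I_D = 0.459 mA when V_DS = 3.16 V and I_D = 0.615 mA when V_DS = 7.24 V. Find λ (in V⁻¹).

With V_GS fixed, I_D ∝ (1 + λ V_DS) in saturation, so I_D2/I_D1 = (1 + λ V_DS2)/(1 + λ V_DS1).
0.615/0.459 = 1.34 = (1 + 7.24 λ)/(1 + 3.16 λ).
Solving: λ (I_D1 V_DS2 − I_D2 V_DS1) = I_D2 − I_D1, so λ = (0.615 − 0.459) / (0.459 × 7.24 − 0.615 × 3.16) = 0.156 / 1.38 = 0.113 V⁻¹.

λ = 0.113 V⁻¹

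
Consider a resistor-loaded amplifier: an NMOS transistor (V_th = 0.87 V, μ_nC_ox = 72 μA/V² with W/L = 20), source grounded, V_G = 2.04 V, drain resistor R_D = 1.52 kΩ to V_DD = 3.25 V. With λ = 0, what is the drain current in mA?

V_GS = V_G = 2.04 V, so V_ov = 2.04 − 0.87 = 1.17 V.
k_n = μ_nC_ox · (W/L) = 1.44 mA/V².
Assume saturation: I_D = ½ k_n V_ov² = 0.5 × 1.44 × 1.17² = 0.986 mA, giving V_DS = V_DD − I_D R_D = 3.25 − 0.986 × 1.52 = 1.75 V.
V_DS = 1.75 V ≥ V_ov = 1.17 V, confirming saturation.

I_D = 0.986 mA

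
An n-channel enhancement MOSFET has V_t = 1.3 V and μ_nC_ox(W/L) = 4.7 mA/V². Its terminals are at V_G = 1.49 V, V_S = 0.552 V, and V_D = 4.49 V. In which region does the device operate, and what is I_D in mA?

V_GS = V_G − V_S = 1.49 − 0.552 = 0.938 V; V_DS = V_D − V_S = 4.49 − 0.552 = 3.94 V.
V_GS = 0.938 V < V_t = 1.3 V, so the transistor is in cutoff.

Cutoff; I_D = 0 mA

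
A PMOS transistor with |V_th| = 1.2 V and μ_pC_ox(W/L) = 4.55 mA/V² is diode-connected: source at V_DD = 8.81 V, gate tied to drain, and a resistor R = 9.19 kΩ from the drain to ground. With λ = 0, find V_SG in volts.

V_SG = 1.78 V

With gate tied to drain, V_SG = V_SD ≥ V_SG − |V_th|, so the device is in saturation.
KCL at the drain: ½ k_p (V_SG − |V_th|)² = (V_DD − V_SG)/R.
Let x = V_SG − 1.2. Then 20.9 x² + x − 7.61 = 0, giving x = 0.58 V (positive root), so V_SG = 1.78 V.
I_D = (V_DD − V_SG)/R = (8.81 − 1.78) / 9.19 = 0.765 mA.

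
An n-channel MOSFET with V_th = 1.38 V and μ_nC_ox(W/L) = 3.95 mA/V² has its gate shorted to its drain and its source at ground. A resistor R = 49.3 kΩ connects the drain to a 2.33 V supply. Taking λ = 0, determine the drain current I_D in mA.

With gate tied to drain, V_GS = V_DS ≥ V_GS − V_th, so the device is in saturation.
KCL at the drain: ½ k_n (V_GS − V_th)² = (V_DD − V_GS)/R.
Let x = V_GS − 1.38. Then 97.4 x² + x − 0.95 = 0, giving x = 0.0938 V (positive root), so V_GS = 1.47 V.
I_D = (V_DD − V_GS)/R = (2.33 − 1.47) / 49.3 = 0.0174 mA.

I_D = 0.0174 mA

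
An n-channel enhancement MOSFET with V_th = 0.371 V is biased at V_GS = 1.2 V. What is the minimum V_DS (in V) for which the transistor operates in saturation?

V_DS,sat = 0.829 V

The boundary between triode and saturation is V_DS = V_GS − V_th = V_ov.
V_ov = 1.2 − 0.371 = 0.829 V.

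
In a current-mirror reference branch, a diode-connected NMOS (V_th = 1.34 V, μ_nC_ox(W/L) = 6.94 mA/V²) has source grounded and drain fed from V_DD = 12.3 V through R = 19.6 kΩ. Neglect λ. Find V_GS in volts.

V_GS = 1.73 V

With gate tied to drain, V_GS = V_DS ≥ V_GS − V_th, so the device is in saturation.
KCL at the drain: ½ k_n (V_GS − V_th)² = (V_DD − V_GS)/R.
Let x = V_GS − 1.34. Then 68 x² + x − 10.96 = 0, giving x = 0.394 V (positive root), so V_GS = 1.73 V.
I_D = (V_DD − V_GS)/R = (12.3 − 1.73) / 19.6 = 0.539 mA.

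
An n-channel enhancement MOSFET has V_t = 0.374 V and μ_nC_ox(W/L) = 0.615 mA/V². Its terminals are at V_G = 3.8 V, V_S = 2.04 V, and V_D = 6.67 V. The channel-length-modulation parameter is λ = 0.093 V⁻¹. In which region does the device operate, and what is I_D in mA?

Saturation; I_D = 0.845 mA

V_GS = V_G − V_S = 3.8 − 2.04 = 1.76 V; V_DS = V_D − V_S = 6.67 − 2.04 = 4.63 V.
V_ov = V_GS − V_t = 1.76 − 0.374 = 1.39 V.
Since V_DS = 4.63 V ≥ V_ov = 1.39 V, the device is in saturation.
I_D = ½ k_n V_ov² (1 + λ V_DS) = 0.5 × 0.615 × 1.39² × (1 + 0.093 × 4.63) = 0.845 mA.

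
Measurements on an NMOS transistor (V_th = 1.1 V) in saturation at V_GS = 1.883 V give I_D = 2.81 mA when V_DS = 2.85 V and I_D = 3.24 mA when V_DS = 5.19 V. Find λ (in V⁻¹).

λ = 0.0804 V⁻¹

With V_GS fixed, I_D ∝ (1 + λ V_DS) in saturation, so I_D2/I_D1 = (1 + λ V_DS2)/(1 + λ V_DS1).
3.24/2.81 = 1.153 = (1 + 5.19 λ)/(1 + 2.85 λ).
Solving: λ (I_D1 V_DS2 − I_D2 V_DS1) = I_D2 − I_D1, so λ = (3.24 − 2.81) / (2.81 × 5.19 − 3.24 × 2.85) = 0.43 / 5.35 = 0.0804 V⁻¹.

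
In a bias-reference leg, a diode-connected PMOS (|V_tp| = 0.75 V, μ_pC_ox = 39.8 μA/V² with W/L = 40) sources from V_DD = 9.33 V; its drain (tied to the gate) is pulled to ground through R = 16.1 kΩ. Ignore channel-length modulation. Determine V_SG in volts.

V_SG = 1.53 V

With gate tied to drain, V_SG = V_SD ≥ V_SG − |V_tp|, so the device is in saturation.
k_p = μ_pC_ox · (W/L) = 1.592 mA/V².
KCL at the drain: ½ k_p (V_SG − |V_tp|)² = (V_DD − V_SG)/R.
Let x = V_SG − 0.75. Then 12.8 x² + x − 8.58 = 0, giving x = 0.78 V (positive root), so V_SG = 1.53 V.
I_D = (V_DD − V_SG)/R = (9.33 − 1.53) / 16.1 = 0.484 mA.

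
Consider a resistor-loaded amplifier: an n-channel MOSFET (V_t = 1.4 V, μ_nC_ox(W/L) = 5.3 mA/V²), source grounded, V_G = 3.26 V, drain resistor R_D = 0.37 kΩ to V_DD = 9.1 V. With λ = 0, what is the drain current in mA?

I_D = 9.17 mA

V_GS = V_G = 3.26 V, so V_ov = 3.26 − 1.4 = 1.86 V.
Assume saturation: I_D = ½ k_n V_ov² = 0.5 × 5.3 × 1.86² = 9.17 mA, giving V_DS = V_DD − I_D R_D = 9.1 − 9.17 × 0.37 = 5.71 V.
V_DS = 5.71 V ≥ V_ov = 1.86 V, confirming saturation.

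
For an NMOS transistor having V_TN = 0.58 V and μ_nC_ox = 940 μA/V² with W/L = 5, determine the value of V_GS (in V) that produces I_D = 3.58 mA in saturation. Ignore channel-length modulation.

k_n = μ_nC_ox · (W/L) = 4.7 mA/V².
In saturation I_D = ½ k_n (V_GS − V_TN)², so V_GS − V_TN = √(2 I_D / k_n) = √(2 × 3.58 / 4.7) = 1.23 V.
V_GS = 0.58 + 1.23 = 1.81 V.

V_GS = 1.81 V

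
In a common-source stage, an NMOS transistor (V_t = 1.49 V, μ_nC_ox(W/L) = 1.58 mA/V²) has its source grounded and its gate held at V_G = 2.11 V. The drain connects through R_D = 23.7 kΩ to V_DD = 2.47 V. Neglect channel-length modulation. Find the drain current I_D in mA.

I_D = 0.0995 mA

V_GS = V_G = 2.11 V, so V_ov = 2.11 − 1.49 = 0.62 V.
Assume saturation: I_D = ½ k_n V_ov² = 0.5 × 1.58 × 0.62² = 0.304 mA, giving V_DS = V_DD − I_D R_D = 2.47 − 0.304 × 23.7 = -4.73 V.
But -4.73 V < V_ov = 0.62 V, so the device is actually in triode.
In triode I_D = k_n[V_ov V_DS − ½ V_DS²] and I_D = (V_DD − V_DS)/R_D. Equating: 18.7 V_DS² − 24.22 V_DS + 2.47 = 0, giving V_DS = 0.112 V (the root below V_ov).
I_D = (2.47 − 0.112) / 23.7 = 0.0995 mA.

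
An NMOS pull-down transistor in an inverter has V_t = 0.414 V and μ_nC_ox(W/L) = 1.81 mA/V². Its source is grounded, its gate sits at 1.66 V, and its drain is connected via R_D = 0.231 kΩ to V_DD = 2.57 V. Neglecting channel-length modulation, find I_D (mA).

I_D = 1.41 mA

V_GS = V_G = 1.66 V, so V_ov = 1.66 − 0.414 = 1.25 V.
Assume saturation: I_D = ½ k_n V_ov² = 0.5 × 1.81 × 1.25² = 1.41 mA, giving V_DS = V_DD − I_D R_D = 2.57 − 1.41 × 0.231 = 2.25 V.
V_DS = 2.25 V ≥ V_ov = 1.25 V, confirming saturation.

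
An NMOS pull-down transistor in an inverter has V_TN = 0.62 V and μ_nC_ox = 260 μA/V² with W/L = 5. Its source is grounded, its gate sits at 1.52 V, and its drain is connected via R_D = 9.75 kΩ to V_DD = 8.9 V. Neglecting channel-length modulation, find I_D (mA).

I_D = 0.527 mA

V_GS = V_G = 1.52 V, so V_ov = 1.52 − 0.62 = 0.9 V.
k_n = μ_nC_ox · (W/L) = 1.3 mA/V².
Assume saturation: I_D = ½ k_n V_ov² = 0.5 × 1.3 × 0.9² = 0.527 mA, giving V_DS = V_DD − I_D R_D = 8.9 − 0.527 × 9.75 = 3.77 V.
V_DS = 3.77 V ≥ V_ov = 0.9 V, confirming saturation.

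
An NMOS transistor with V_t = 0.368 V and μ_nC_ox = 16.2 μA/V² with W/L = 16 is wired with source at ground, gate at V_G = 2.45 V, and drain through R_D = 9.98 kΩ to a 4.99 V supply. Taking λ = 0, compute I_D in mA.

V_GS = V_G = 2.45 V, so V_ov = 2.45 − 0.368 = 2.08 V.
k_n = μ_nC_ox · (W/L) = 0.2592 mA/V².
Assume saturation: I_D = ½ k_n V_ov² = 0.5 × 0.2592 × 2.08² = 0.562 mA, giving V_DS = V_DD − I_D R_D = 4.99 − 0.562 × 9.98 = -0.617 V.
But -0.617 V < V_ov = 2.08 V, so the device is actually in triode.
In triode I_D = k_n[V_ov V_DS − ½ V_DS²] and I_D = (V_DD − V_DS)/R_D. Equating: 1.29 V_DS² − 6.386 V_DS + 4.99 = 0, giving V_DS = 0.973 V (the root below V_ov).
I_D = (4.99 − 0.973) / 9.98 = 0.402 mA.

I_D = 0.402 mA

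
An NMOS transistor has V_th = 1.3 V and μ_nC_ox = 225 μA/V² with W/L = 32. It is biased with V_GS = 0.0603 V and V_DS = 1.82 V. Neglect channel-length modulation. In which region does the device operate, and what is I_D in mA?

Cutoff; I_D = 0 mA

V_GS = 0.0603 V < V_th = 1.3 V, so the transistor is in cutoff.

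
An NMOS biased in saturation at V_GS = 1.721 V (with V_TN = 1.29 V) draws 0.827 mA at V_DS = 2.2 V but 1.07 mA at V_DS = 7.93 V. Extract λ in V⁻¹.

λ = 0.0578 V⁻¹

With V_GS fixed, I_D ∝ (1 + λ V_DS) in saturation, so I_D2/I_D1 = (1 + λ V_DS2)/(1 + λ V_DS1).
1.07/0.827 = 1.294 = (1 + 7.93 λ)/(1 + 2.2 λ).
Solving: λ (I_D1 V_DS2 − I_D2 V_DS1) = I_D2 − I_D1, so λ = (1.07 − 0.827) / (0.827 × 7.93 − 1.07 × 2.2) = 0.243 / 4.2 = 0.0578 V⁻¹.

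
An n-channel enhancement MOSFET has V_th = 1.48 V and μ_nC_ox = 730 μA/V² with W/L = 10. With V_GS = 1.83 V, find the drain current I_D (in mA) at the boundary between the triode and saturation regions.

At the boundary V_DS = V_ov = V_GS − V_th = 1.83 − 1.48 = 0.35 V.
k_n = μ_nC_ox · (W/L) = 7.3 mA/V².
I_D = ½ k_n V_ov² = 0.5 × 7.3 × 0.35² = 0.447 mA.

I_D = 0.447 mA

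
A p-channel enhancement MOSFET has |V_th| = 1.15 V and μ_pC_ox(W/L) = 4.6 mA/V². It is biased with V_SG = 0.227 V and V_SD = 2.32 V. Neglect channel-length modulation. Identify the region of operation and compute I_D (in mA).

Cutoff; I_D = 0 mA

V_SG = 0.227 V < |V_th| = 1.15 V, so the transistor is in cutoff.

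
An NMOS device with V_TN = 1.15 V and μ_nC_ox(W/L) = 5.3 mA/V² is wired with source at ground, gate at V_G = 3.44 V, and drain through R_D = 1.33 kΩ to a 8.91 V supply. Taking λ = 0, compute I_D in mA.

I_D = 6.25 mA

V_GS = V_G = 3.44 V, so V_ov = 3.44 − 1.15 = 2.29 V.
Assume saturation: I_D = ½ k_n V_ov² = 0.5 × 5.3 × 2.29² = 13.9 mA, giving V_DS = V_DD − I_D R_D = 8.91 − 13.9 × 1.33 = -9.57 V.
But -9.57 V < V_ov = 2.29 V, so the device is actually in triode.
In triode I_D = k_n[V_ov V_DS − ½ V_DS²] and I_D = (V_DD − V_DS)/R_D. Equating: 3.52 V_DS² − 17.14 V_DS + 8.91 = 0, giving V_DS = 0.592 V (the root below V_ov).
I_D = (8.91 − 0.592) / 1.33 = 6.25 mA.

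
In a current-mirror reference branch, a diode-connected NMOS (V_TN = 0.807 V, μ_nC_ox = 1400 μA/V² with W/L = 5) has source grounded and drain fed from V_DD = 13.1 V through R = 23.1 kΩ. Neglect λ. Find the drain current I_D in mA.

I_D = 0.516 mA

With gate tied to drain, V_GS = V_DS ≥ V_GS − V_TN, so the device is in saturation.
k_n = μ_nC_ox · (W/L) = 7 mA/V².
KCL at the drain: ½ k_n (V_GS − V_TN)² = (V_DD − V_GS)/R.
Let x = V_GS − 0.807. Then 80.9 x² + x − 12.29 = 0, giving x = 0.384 V (positive root), so V_GS = 1.19 V.
I_D = (V_DD − V_GS)/R = (13.1 − 1.19) / 23.1 = 0.516 mA.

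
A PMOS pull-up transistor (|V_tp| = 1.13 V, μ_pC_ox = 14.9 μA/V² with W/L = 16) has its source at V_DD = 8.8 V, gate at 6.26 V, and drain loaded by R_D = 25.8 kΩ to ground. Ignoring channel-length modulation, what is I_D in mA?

V_SG = V_DD − V_G = 8.8 − 6.26 = 2.54 V, so V_ov = 2.54 − 1.13 = 1.41 V.
k_p = μ_pC_ox · (W/L) = 0.2384 mA/V².
Assume saturation: I_D = ½ k_p V_ov² = 0.5 × 0.2384 × 1.41² = 0.237 mA, giving V_SD = V_DD − I_D R_D = 8.8 − 0.237 × 25.8 = 2.69 V.
V_SD = 2.69 V ≥ V_ov = 1.41 V, confirming saturation.

I_D = 0.237 mA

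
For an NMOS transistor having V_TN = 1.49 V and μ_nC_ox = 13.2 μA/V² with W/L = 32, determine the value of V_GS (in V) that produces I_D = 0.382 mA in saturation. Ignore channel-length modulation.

k_n = μ_nC_ox · (W/L) = 0.4224 mA/V².
In saturation I_D = ½ k_n (V_GS − V_TN)², so V_GS − V_TN = √(2 I_D / k_n) = √(2 × 0.382 / 0.4224) = 1.34 V.
V_GS = 1.49 + 1.34 = 2.83 V.

V_GS = 2.83 V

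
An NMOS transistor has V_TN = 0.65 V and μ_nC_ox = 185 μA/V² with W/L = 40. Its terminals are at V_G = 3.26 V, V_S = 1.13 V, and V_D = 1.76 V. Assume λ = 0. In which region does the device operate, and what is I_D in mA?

Triode; I_D = 5.43 mA

V_GS = V_G − V_S = 3.26 − 1.13 = 2.13 V; V_DS = V_D − V_S = 1.76 − 1.13 = 0.63 V.
k_n = μ_nC_ox · (W/L) = 7.4 mA/V².
V_ov = V_GS − V_TN = 2.13 − 0.65 = 1.48 V.
Since V_DS = 0.63 V < V_ov = 1.48 V, the device is in the triode region.
I_D = k_n [V_ov · V_DS − ½ V_DS²] = 7.4 × [1.48 × 0.63 − 0.5 × 0.63²] = 5.43 mA.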